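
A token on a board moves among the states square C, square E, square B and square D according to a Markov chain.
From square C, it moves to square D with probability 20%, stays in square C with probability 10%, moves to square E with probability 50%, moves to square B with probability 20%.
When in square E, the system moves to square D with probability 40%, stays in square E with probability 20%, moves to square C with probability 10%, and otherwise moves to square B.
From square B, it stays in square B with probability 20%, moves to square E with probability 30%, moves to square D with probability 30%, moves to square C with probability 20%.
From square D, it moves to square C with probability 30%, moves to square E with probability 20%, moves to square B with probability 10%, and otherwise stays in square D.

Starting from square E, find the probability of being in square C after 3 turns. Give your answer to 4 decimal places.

0.1880

Propagate the distribution vector 3 turns from square E.
After 0 turns: (0.0000, 1.0000, 0.0000, 0.0000)
After 1 turn: (0.1000, 0.2000, 0.3000, 0.4000)
After 2 turns: (0.2100, 0.2600, 0.1800, 0.3500)
After 3 turns: (0.1880, 0.2810, 0.1910, 0.3400)
P(in square C after 3 turns) = 0.1880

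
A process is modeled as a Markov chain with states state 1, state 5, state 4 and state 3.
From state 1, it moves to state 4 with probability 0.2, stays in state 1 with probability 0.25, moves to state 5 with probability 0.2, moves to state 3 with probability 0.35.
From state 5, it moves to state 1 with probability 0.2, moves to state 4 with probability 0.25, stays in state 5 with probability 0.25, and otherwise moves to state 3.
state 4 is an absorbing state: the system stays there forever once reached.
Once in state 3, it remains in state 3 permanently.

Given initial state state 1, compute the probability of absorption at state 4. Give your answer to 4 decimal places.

0.3828

Let h(s) be the probability of absorption at state 4 starting from transient state s. Then h(state 4) = 1 and h(state 3) = 0. By first-step analysis:
h(state 1) = 0.25·h(state 1) + 0.2·h(state 5) + 0.2·1 + 0.35·0
h(state 5) = 0.2·h(state 1) + 0.25·h(state 5) + 0.25·1 + 0.3·0
Solving: h(state 1) = 0.3828, h(state 5) = 0.4354.
Starting from state 1, the probability is 0.3828.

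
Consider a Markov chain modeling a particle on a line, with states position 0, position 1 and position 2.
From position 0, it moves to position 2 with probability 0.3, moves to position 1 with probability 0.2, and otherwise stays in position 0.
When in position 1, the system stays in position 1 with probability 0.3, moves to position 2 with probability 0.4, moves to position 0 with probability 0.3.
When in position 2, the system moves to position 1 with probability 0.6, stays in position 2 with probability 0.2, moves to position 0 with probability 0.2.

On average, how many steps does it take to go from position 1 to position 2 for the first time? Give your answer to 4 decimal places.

2.7586

Let t(s) be the expected number of steps to first reach position 2 from state s, with t(position 2) = 0. Conditioning on the first step:
t(position 0) = 1 + 0.5·t(position 0) + 0.2·t(position 1)
t(position 1) = 1 + 0.3·t(position 0) + 0.3·t(position 1)
Solving: t(position 0) = 3.1034, t(position 1) = 2.7586.
Expected steps from position 1 to position 2: 2.7586.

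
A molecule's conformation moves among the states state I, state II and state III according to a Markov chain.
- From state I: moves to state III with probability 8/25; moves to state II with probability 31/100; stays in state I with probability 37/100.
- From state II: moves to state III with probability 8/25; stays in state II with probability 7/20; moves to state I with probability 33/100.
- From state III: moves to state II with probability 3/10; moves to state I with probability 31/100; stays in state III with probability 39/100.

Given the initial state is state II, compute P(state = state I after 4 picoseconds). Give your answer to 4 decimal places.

0.3366

Propagate the distribution vector 4 picoseconds from state II.
After 0 picoseconds: (0.0000, 1.0000, 0.0000)
After 1 picosecond: (0.3300, 0.3500, 0.3200)
After 2 picoseconds: (0.3368, 0.3208, 0.3424)
After 3 picoseconds: (0.3366, 0.3194, 0.3440)
After 4 picoseconds: (0.3366, 0.3193, 0.3441)
P(in state I after 4 picoseconds) = 0.3366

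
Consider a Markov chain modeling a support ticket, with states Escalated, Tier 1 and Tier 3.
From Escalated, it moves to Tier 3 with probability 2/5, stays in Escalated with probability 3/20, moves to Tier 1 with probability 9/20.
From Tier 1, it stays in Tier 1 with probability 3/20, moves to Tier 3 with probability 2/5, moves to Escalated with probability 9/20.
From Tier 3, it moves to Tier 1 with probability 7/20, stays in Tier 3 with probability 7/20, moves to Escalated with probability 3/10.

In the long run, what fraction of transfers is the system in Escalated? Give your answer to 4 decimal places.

0.3022

Let the stationary distribution be π with π = πP and π_1 + π_2 + π_3 = 1.
π_1 = 0.15·π_1 + 0.45·π_2 + 0.3·π_3
π_2 = 0.45·π_1 + 0.15·π_2 + 0.35·π_3
Solving with the normalization constraint gives π = (0.3022, 0.3168, 0.3810).
So the stationary probability of Escalated is 0.3022.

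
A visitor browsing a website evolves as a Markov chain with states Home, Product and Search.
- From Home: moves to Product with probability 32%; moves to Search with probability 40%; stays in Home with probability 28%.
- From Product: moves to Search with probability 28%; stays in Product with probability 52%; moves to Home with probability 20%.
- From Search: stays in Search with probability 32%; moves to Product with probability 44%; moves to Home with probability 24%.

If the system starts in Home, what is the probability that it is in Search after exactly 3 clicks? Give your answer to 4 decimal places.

Propagate the distribution vector 3 clicks from Home.
After 0 clicks: (1.0000, 0.0000, 0.0000)
After 1 click: (0.2800, 0.3200, 0.4000)
After 2 clicks: (0.2384, 0.4320, 0.3296)
After 3 clicks: (0.2323, 0.4460, 0.3218)
P(in Search after 3 clicks) = 0.3218

0.3218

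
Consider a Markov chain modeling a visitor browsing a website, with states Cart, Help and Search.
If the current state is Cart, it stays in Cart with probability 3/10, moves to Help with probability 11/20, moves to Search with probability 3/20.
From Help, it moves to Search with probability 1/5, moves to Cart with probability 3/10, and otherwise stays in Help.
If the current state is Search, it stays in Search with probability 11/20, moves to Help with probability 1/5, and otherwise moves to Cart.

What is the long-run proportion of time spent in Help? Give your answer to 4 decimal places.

Let the stationary distribution be π with π = πP and π_1 + π_2 + π_3 = 1.
π_1 = 0.3·π_1 + 0.3·π_2 + 0.25·π_3
π_2 = 0.55·π_1 + 0.5·π_2 + 0.2·π_3
Solving with the normalization constraint gives π = (0.2857, 0.4286, 0.2857).
So the stationary probability of Help is 0.4286.

0.4286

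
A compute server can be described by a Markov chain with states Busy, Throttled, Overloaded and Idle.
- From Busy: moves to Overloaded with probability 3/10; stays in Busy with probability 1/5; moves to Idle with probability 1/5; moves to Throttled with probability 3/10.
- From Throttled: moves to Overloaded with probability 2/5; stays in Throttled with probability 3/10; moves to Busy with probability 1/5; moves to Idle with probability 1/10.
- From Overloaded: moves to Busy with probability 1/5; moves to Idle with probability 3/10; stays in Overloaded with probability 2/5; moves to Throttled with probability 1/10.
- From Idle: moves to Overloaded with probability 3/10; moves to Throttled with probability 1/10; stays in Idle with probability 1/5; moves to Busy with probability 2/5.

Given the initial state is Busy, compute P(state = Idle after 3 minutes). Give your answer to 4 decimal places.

Propagate the distribution vector 3 minutes from Busy.
After 0 minutes: (1.0000, 0.0000, 0.0000, 0.0000)
After 1 minute: (0.2000, 0.3000, 0.3000, 0.2000)
After 2 minutes: (0.2400, 0.2000, 0.3600, 0.2000)
After 3 minutes: (0.2400, 0.1880, 0.3560, 0.2160)
P(in Idle after 3 minutes) = 0.2160

0.2160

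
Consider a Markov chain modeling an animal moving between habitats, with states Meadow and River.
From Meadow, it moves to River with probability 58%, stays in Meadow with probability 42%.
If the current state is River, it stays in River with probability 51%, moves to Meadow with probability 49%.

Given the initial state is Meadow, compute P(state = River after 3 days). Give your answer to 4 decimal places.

Propagate the distribution vector 3 days from Meadow.
After 0 days: (1.0000, 0.0000)
After 1 day: (0.4200, 0.5800)
After 2 days: (0.4606, 0.5394)
After 3 days: (0.4578, 0.5422)
P(in River after 3 days) = 0.5422

0.5422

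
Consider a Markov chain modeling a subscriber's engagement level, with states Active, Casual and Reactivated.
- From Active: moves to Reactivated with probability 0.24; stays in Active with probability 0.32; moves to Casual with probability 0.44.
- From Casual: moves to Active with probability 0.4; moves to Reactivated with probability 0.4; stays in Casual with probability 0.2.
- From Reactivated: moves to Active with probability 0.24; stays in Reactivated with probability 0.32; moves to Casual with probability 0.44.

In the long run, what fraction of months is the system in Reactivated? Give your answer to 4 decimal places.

Let the stationary distribution be π with π = πP and π_1 + π_2 + π_3 = 1.
π_1 = 0.32·π_1 + 0.4·π_2 + 0.24·π_3
π_2 = 0.44·π_1 + 0.2·π_2 + 0.44·π_3
Solving with the normalization constraint gives π = (0.3226, 0.3548, 0.3226).
So the stationary probability of Reactivated is 0.3226.

0.3226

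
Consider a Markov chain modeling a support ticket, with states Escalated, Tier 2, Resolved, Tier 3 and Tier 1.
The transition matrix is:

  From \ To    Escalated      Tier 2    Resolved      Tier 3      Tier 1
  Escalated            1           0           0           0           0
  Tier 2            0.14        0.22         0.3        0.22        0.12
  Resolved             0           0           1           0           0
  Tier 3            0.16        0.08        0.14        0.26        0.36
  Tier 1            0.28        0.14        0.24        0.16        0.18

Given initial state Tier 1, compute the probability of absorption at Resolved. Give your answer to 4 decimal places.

0.4912

Let h(s) be the probability of absorption at Resolved starting from transient state s. Then h(Resolved) = 1 and h(Escalated) = 0. By first-step analysis:
h(Tier 2) = 0.14·0 + 0.22·h(Tier 2) + 0.3·1 + 0.22·h(Tier 3) + 0.12·h(Tier 1)
h(Tier 3) = 0.16·0 + 0.08·h(Tier 2) + 0.14·1 + 0.26·h(Tier 3) + 0.36·h(Tier 1)
h(Tier 1) = 0.28·0 + 0.14·h(Tier 2) + 0.24·1 + 0.16·h(Tier 3) + 0.18·h(Tier 1)
Solving: h(Tier 2) = 0.5992, h(Tier 3) = 0.4929, h(Tier 1) = 0.4912.
Starting from Tier 1, the probability is 0.4912.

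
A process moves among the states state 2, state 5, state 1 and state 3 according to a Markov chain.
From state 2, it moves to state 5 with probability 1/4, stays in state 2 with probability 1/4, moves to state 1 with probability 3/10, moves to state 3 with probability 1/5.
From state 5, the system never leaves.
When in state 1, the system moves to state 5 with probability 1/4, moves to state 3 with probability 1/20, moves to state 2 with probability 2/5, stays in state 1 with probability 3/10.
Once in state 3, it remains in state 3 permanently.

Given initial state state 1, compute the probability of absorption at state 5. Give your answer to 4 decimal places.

0.7099

Let h(s) be the probability of absorption at state 5 starting from transient state s. Then h(state 5) = 1 and h(state 3) = 0. By first-step analysis:
h(state 2) = 0.25·h(state 2) + 0.25·1 + 0.3·h(state 1) + 0.2·0
h(state 1) = 0.4·h(state 2) + 0.25·1 + 0.3·h(state 1) + 0.05·0
Solving: h(state 2) = 0.6173, h(state 1) = 0.7099.
Starting from state 1, the probability is 0.7099.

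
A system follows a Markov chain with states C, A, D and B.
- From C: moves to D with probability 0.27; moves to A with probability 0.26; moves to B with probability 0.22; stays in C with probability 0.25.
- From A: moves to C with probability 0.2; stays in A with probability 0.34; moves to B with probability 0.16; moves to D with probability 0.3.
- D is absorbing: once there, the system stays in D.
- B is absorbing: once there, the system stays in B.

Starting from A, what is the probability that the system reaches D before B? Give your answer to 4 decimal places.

0.6298

Let h(s) be the probability of absorption at D starting from transient state s. Then h(D) = 1 and h(B) = 0. By first-step analysis:
h(C) = 0.25·h(C) + 0.26·h(A) + 0.27·1 + 0.22·0
h(A) = 0.2·h(C) + 0.34·h(A) + 0.3·1 + 0.16·0
Solving: h(C) = 0.5783, h(A) = 0.6298.
Starting from A, the probability is 0.6298.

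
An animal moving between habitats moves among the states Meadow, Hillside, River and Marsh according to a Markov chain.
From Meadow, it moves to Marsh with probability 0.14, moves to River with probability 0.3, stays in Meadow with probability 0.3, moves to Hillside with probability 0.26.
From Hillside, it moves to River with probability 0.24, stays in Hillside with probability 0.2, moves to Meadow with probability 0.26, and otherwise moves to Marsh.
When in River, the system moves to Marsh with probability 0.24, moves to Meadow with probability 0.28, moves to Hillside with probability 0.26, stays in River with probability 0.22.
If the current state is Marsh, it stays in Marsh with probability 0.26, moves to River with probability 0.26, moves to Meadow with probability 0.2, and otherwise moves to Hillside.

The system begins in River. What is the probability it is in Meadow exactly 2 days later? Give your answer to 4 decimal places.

Propagate the distribution vector 2 days from River.
After 0 days: (0.0000, 0.0000, 1.0000, 0.0000)
After 1 day: (0.2800, 0.2600, 0.2200, 0.2400)
After 2 days: (0.2612, 0.2492, 0.2572, 0.2324)
P(in Meadow after 2 days) = 0.2612

0.2612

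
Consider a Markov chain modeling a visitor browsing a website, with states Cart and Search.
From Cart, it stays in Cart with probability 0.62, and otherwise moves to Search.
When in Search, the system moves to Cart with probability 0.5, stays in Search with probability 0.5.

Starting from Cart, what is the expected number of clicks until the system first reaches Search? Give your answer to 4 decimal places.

2.6316

Let t(s) be the expected number of clicks to first reach Search from state s, with t(Search) = 0. Conditioning on the first click:
t(Cart) = 1 + 0.62·t(Cart)
Solving: t(Cart) = 2.6316.
Expected clicks from Cart to Search: 2.6316.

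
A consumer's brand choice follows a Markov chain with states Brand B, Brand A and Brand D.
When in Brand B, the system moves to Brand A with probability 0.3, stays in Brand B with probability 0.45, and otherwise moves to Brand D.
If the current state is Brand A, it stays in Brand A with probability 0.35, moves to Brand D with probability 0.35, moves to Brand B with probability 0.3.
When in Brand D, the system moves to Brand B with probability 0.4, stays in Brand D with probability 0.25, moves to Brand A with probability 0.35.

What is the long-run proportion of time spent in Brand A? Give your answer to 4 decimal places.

0.3307

Let the stationary distribution be π with π = πP and π_1 + π_2 + π_3 = 1.
π_1 = 0.45·π_1 + 0.3·π_2 + 0.4·π_3
π_2 = 0.3·π_1 + 0.35·π_2 + 0.35·π_3
Solving with the normalization constraint gives π = (0.3862, 0.3307, 0.2831).
So the stationary probability of Brand A is 0.3307.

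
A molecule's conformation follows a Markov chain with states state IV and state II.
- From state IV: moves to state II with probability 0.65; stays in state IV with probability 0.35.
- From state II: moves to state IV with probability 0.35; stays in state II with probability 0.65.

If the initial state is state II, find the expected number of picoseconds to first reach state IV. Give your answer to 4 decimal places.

2.8571

Let t(s) be the expected number of picoseconds to first reach state IV from state s, with t(state IV) = 0. Conditioning on the first picosecond:
t(state II) = 1 + 0.65·t(state II)
Solving: t(state II) = 2.8571.
Expected picoseconds from state II to state IV: 2.8571.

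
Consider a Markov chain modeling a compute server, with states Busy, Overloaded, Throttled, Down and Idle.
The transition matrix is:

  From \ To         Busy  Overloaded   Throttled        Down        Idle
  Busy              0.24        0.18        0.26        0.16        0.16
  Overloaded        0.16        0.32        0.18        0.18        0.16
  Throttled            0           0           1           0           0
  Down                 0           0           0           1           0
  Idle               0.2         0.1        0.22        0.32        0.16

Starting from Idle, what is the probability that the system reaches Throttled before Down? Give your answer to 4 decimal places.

Let h(s) be the probability of absorption at Throttled starting from transient state s. Then h(Throttled) = 1 and h(Down) = 0. By first-step analysis:
h(Busy) = 0.24·h(Busy) + 0.18·h(Overloaded) + 0.26·1 + 0.16·0 + 0.16·h(Idle)
h(Overloaded) = 0.16·h(Busy) + 0.32·h(Overloaded) + 0.18·1 + 0.18·0 + 0.16·h(Idle)
h(Idle) = 0.2·h(Busy) + 0.1·h(Overloaded) + 0.22·1 + 0.32·0 + 0.16·h(Idle)
Solving: h(Busy) = 0.5568, h(Overloaded) = 0.5026, h(Idle) = 0.4543.
Starting from Idle, the probability is 0.4543.

0.4543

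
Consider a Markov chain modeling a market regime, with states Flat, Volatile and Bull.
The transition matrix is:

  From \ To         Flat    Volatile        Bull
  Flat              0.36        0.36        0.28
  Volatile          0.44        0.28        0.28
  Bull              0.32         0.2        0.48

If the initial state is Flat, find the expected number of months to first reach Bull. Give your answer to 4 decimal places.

Let t(s) be the expected number of months to first reach Bull from state s, with t(Bull) = 0. Conditioning on the first month:
t(Flat) = 1 + 0.36·t(Flat) + 0.36·t(Volatile)
t(Volatile) = 1 + 0.44·t(Flat) + 0.28·t(Volatile)
Solving: t(Flat) = 3.5714, t(Volatile) = 3.5714.
Expected months from Flat to Bull: 3.5714.

3.5714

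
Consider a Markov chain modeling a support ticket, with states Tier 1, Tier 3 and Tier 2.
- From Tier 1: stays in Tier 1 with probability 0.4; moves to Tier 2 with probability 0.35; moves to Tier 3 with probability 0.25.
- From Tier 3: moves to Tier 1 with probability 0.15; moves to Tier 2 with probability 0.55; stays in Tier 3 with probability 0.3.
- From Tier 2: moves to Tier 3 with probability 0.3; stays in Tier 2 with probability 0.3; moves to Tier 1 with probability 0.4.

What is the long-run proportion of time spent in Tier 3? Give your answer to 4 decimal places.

Let the stationary distribution be π with π = πP and π_1 + π_2 + π_3 = 1.
π_1 = 0.4·π_1 + 0.15·π_2 + 0.4·π_3
π_2 = 0.25·π_1 + 0.3·π_2 + 0.3·π_3
Solving with the normalization constraint gives π = (0.3291, 0.2835, 0.3873).
So the stationary probability of Tier 3 is 0.2835.

0.2835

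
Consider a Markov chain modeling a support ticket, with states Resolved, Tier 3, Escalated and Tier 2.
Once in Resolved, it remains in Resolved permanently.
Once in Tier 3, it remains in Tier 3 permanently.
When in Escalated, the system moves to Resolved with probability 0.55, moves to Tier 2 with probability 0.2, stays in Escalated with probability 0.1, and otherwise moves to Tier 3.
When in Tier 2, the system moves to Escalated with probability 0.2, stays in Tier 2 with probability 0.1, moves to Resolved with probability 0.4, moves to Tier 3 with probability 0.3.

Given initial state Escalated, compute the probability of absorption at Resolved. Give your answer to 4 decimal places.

Let h(s) be the probability of absorption at Resolved starting from transient state s. Then h(Resolved) = 1 and h(Tier 3) = 0. By first-step analysis:
h(Escalated) = 0.55·1 + 0.15·0 + 0.1·h(Escalated) + 0.2·h(Tier 2)
h(Tier 2) = 0.4·1 + 0.3·0 + 0.2·h(Escalated) + 0.1·h(Tier 2)
Solving: h(Escalated) = 0.7468, h(Tier 2) = 0.6104.
Starting from Escalated, the probability is 0.7468.

0.7468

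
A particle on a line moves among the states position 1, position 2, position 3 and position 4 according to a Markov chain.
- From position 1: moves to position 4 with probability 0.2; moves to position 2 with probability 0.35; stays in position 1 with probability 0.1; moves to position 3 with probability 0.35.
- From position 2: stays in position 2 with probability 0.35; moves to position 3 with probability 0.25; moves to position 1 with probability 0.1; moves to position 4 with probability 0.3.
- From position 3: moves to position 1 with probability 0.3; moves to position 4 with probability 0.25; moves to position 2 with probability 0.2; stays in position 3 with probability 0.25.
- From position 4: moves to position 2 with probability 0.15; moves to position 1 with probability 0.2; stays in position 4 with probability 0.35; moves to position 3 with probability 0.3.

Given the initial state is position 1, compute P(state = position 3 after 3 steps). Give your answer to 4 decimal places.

Propagate the distribution vector 3 steps from position 1.
After 0 steps: (1.0000, 0.0000, 0.0000, 0.0000)
After 1 step: (0.1000, 0.3500, 0.3500, 0.2000)
After 2 steps: (0.1900, 0.2575, 0.2700, 0.2825)
After 3 steps: (0.1823, 0.2530, 0.2831, 0.2816)
P(in position 3 after 3 steps) = 0.2831

0.2831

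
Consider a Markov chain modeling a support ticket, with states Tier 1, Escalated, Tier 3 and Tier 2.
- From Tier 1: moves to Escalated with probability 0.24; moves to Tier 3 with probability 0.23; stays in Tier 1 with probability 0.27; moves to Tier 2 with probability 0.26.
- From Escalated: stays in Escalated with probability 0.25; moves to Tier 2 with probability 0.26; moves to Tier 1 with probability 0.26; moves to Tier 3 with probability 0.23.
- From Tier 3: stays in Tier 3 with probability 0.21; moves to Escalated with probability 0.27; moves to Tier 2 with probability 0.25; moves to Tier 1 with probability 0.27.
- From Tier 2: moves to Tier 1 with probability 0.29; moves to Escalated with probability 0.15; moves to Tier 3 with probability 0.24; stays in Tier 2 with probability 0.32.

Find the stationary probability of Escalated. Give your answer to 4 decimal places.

Let the stationary distribution be π with π = πP and π_1 + π_2 + π_3 + π_4 = 1.
π_1 = 0.27·π_1 + 0.26·π_2 + 0.27·π_3 + 0.29·π_4
π_2 = 0.24·π_1 + 0.25·π_2 + 0.27·π_3 + 0.15·π_4
π_3 = 0.23·π_1 + 0.23·π_2 + 0.21·π_3 + 0.24·π_4
Solving with the normalization constraint gives π = (0.2732, 0.2244, 0.2282, 0.2742).
So the stationary probability of Escalated is 0.2244.

0.2244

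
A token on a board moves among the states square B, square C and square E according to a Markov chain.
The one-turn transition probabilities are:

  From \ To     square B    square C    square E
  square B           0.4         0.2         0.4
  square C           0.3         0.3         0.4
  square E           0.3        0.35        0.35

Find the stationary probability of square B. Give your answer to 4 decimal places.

Let the stationary distribution be π with π = πP and π_1 + π_2 + π_3 = 1.
π_1 = 0.4·π_1 + 0.3·π_2 + 0.3·π_3
π_2 = 0.2·π_1 + 0.3·π_2 + 0.35·π_3
Solving with the normalization constraint gives π = (0.3333, 0.2857, 0.3810).
So the stationary probability of square B is 0.3333.

0.3333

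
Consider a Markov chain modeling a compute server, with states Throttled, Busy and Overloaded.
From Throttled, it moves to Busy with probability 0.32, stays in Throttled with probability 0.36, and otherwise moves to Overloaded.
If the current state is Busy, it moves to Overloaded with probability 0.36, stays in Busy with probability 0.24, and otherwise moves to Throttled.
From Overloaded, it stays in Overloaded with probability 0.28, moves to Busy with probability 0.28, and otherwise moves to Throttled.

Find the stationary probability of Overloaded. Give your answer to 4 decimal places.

Let the stationary distribution be π with π = πP and π_1 + π_2 + π_3 = 1.
π_1 = 0.36·π_1 + 0.4·π_2 + 0.44·π_3
π_2 = 0.32·π_1 + 0.24·π_2 + 0.28·π_3
Solving with the normalization constraint gives π = (0.3969, 0.2845, 0.3186).
So the stationary probability of Overloaded is 0.3186.

0.3186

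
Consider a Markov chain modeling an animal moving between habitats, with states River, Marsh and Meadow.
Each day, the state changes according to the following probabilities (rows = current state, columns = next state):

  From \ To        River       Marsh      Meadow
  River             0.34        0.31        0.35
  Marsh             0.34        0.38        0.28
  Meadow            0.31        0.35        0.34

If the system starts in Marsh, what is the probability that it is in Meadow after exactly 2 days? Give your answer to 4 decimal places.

0.3206

Sum over the intermediate state after 1 day:
P = P(Marsh→River)·P(River→Meadow) + P(Marsh→Marsh)·P(Marsh→Meadow) + P(Marsh→Meadow)·P(Meadow→Meadow)
  = 0.34×0.35 + 0.38×0.28 + 0.28×0.34
  = 0.1190 + 0.1064 + 0.0952 = 0.3206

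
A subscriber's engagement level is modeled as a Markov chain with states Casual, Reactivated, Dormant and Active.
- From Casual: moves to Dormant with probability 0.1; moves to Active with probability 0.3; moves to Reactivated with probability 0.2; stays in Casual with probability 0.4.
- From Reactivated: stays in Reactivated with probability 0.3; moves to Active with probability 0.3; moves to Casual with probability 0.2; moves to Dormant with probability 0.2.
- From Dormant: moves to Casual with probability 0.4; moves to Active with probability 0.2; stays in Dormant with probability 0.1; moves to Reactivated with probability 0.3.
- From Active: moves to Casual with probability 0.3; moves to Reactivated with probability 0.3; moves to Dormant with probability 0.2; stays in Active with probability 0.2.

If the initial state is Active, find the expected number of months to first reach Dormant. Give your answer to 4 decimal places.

5.8940

Let t(s) be the expected number of months to first reach Dormant from state s, with t(Dormant) = 0. Conditioning on the first month:
t(Casual) = 1 + 0.4·t(Casual) + 0.2·t(Reactivated) + 0.3·t(Active)
t(Reactivated) = 1 + 0.2·t(Casual) + 0.3·t(Reactivated) + 0.3·t(Active)
t(Active) = 1 + 0.3·t(Casual) + 0.3·t(Reactivated) + 0.2·t(Active)
Solving: t(Casual) = 6.5563, t(Reactivated) = 5.8278, t(Active) = 5.8940.
Expected months from Active to Dormant: 5.8940.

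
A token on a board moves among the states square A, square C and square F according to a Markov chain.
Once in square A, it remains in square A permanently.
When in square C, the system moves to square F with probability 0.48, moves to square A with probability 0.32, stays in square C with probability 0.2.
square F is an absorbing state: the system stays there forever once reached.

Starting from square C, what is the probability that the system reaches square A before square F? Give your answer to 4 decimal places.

Let h(s) be the probability of absorption at square A starting from transient state s. Then h(square A) = 1 and h(square F) = 0. By first-step analysis:
h(square C) = 0.32·1 + 0.2·h(square C) + 0.48·0
Solving: h(square C) = 0.4000.
Starting from square C, the probability is 0.4000.

0.4000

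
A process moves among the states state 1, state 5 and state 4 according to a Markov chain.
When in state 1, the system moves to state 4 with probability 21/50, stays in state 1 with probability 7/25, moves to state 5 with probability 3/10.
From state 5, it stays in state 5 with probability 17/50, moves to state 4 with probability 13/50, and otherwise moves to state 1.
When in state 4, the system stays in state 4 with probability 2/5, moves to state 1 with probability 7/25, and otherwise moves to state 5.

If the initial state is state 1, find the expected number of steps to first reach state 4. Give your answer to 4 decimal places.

Let t(s) be the expected number of steps to first reach state 4 from state s, with t(state 4) = 0. Conditioning on the first step:
t(state 1) = 1 + 0.28·t(state 1) + 0.3·t(state 5)
t(state 5) = 1 + 0.4·t(state 1) + 0.34·t(state 5)
Solving: t(state 1) = 2.7027, t(state 5) = 3.1532.
Expected steps from state 1 to state 4: 2.7027.

2.7027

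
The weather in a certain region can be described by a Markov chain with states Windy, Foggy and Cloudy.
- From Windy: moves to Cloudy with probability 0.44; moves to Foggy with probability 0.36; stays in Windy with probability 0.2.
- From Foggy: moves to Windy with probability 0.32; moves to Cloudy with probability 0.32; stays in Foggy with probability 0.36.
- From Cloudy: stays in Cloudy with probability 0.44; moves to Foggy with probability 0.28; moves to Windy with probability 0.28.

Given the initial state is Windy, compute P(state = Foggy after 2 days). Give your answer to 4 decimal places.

Sum over the intermediate state after 1 day:
P = P(Windy→Windy)·P(Windy→Foggy) + P(Windy→Foggy)·P(Foggy→Foggy) + P(Windy→Cloudy)·P(Cloudy→Foggy)
  = 0.2×0.36 + 0.36×0.36 + 0.44×0.28
  = 0.0720 + 0.1296 + 0.1232 = 0.3248

0.3248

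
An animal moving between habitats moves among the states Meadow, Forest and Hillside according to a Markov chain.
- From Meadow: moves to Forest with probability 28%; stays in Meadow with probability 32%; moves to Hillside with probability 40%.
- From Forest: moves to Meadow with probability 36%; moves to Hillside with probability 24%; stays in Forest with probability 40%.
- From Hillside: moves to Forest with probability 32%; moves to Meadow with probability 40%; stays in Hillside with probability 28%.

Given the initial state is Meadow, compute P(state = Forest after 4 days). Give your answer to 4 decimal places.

0.3322

Propagate the distribution vector 4 days from Meadow.
After 0 days: (1.0000, 0.0000, 0.0000)
After 1 day: (0.3200, 0.2800, 0.4000)
After 2 days: (0.3632, 0.3296, 0.3072)
After 3 days: (0.3578, 0.3318, 0.3104)
After 4 days: (0.3581, 0.3322, 0.3097)
P(in Forest after 4 days) = 0.3322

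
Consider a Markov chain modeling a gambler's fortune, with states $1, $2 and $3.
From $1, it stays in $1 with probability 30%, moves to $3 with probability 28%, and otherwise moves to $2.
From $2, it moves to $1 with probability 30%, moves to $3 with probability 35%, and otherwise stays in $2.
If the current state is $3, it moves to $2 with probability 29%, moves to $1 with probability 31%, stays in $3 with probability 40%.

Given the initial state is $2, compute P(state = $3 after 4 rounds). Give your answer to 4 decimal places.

0.3461

Propagate the distribution vector 4 rounds from $2.
After 0 rounds: (0.0000, 1.0000, 0.0000)
After 1 round: (0.3000, 0.3500, 0.3500)
After 2 rounds: (0.3035, 0.3500, 0.3465)
After 3 rounds: (0.3035, 0.3505, 0.3461)
After 4 rounds: (0.3035, 0.3505, 0.3461)
P(in $3 after 4 rounds) = 0.3461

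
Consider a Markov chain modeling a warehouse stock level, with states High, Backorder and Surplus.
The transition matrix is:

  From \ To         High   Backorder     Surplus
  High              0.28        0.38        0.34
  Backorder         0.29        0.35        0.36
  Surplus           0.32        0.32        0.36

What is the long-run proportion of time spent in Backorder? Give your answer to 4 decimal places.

0.3483

Let the stationary distribution be π with π = πP and π_1 + π_2 + π_3 = 1.
π_1 = 0.28·π_1 + 0.29·π_2 + 0.32·π_3
π_2 = 0.38·π_1 + 0.35·π_2 + 0.32·π_3
Solving with the normalization constraint gives π = (0.2976, 0.3483, 0.3540).
So the stationary probability of Backorder is 0.3483.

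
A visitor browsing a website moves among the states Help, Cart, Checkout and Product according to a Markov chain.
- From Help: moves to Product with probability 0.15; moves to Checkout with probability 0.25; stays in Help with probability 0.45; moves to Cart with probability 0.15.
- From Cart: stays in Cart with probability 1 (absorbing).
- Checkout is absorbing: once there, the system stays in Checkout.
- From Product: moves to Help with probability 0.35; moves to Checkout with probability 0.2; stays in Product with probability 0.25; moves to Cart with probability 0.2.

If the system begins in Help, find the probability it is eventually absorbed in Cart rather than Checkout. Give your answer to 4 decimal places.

0.3958

Let h(s) be the probability of absorption at Cart starting from transient state s. Then h(Cart) = 1 and h(Checkout) = 0. By first-step analysis:
h(Help) = 0.45·h(Help) + 0.15·1 + 0.25·0 + 0.15·h(Product)
h(Product) = 0.35·h(Help) + 0.2·1 + 0.2·0 + 0.25·h(Product)
Solving: h(Help) = 0.3958, h(Product) = 0.4514.
Starting from Help, the probability is 0.3958.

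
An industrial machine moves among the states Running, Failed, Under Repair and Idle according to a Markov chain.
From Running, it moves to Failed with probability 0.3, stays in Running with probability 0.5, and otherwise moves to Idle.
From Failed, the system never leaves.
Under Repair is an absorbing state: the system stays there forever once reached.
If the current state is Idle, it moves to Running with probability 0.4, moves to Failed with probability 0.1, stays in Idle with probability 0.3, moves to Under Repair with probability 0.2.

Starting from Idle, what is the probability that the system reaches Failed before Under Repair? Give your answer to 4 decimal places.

0.6296

Let h(s) be the probability of absorption at Failed starting from transient state s. Then h(Failed) = 1 and h(Under Repair) = 0. By first-step analysis:
h(Running) = 0.5·h(Running) + 0.3·1 + 0.2·h(Idle)
h(Idle) = 0.4·h(Running) + 0.1·1 + 0.2·0 + 0.3·h(Idle)
Solving: h(Running) = 0.8519, h(Idle) = 0.6296.
Starting from Idle, the probability is 0.6296.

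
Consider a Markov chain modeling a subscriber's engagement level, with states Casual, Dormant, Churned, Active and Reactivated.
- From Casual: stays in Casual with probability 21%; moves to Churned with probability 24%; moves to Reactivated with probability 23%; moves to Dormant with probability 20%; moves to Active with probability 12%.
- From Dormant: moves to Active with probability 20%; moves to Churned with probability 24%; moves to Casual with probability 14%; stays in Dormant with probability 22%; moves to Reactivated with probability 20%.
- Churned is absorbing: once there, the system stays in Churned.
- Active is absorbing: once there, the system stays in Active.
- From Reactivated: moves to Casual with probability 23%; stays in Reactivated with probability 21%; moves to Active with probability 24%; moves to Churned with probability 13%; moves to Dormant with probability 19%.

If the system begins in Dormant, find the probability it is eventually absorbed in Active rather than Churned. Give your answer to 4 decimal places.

Let h(s) be the probability of absorption at Active starting from transient state s. Then h(Active) = 1 and h(Churned) = 0. By first-step analysis:
h(Casual) = 0.21·h(Casual) + 0.2·h(Dormant) + 0.24·0 + 0.12·1 + 0.23·h(Reactivated)
h(Dormant) = 0.14·h(Casual) + 0.22·h(Dormant) + 0.24·0 + 0.2·1 + 0.2·h(Reactivated)
h(Reactivated) = 0.23·h(Casual) + 0.19·h(Dormant) + 0.13·0 + 0.24·1 + 0.21·h(Reactivated)
Solving: h(Casual) = 0.4295, h(Dormant) = 0.4726, h(Reactivated) = 0.5425.
Starting from Dormant, the probability is 0.4726.

0.4726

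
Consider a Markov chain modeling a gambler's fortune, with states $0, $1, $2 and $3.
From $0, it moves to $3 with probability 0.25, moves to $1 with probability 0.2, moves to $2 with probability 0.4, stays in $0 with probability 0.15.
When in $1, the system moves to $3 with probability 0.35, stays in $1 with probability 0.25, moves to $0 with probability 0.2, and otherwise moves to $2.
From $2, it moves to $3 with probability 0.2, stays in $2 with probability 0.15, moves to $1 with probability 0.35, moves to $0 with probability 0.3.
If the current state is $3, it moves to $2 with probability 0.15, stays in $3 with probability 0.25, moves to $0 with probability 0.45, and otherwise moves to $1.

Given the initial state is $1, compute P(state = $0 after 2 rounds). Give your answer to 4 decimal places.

0.2975

Propagate the distribution vector 2 rounds from $1.
After 0 rounds: (0.0000, 1.0000, 0.0000, 0.0000)
After 1 round: (0.2000, 0.2500, 0.2000, 0.3500)
After 2 rounds: (0.2975, 0.2250, 0.2125, 0.2650)
P(in $0 after 2 rounds) = 0.2975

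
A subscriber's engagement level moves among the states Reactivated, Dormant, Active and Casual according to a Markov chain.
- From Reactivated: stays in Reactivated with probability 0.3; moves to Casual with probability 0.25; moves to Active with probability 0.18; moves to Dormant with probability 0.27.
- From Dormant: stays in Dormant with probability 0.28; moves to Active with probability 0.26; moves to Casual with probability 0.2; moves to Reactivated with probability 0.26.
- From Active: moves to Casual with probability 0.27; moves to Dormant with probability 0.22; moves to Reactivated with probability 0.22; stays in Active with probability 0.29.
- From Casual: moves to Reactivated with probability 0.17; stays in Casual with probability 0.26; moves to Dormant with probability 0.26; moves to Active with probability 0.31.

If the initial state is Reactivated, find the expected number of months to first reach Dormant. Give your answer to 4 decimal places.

3.9149

Let t(s) be the expected number of months to first reach Dormant from state s, with t(Dormant) = 0. Conditioning on the first month:
t(Reactivated) = 1 + 0.3·t(Reactivated) + 0.18·t(Active) + 0.25·t(Casual)
t(Active) = 1 + 0.22·t(Reactivated) + 0.29·t(Active) + 0.27·t(Casual)
t(Casual) = 1 + 0.17·t(Reactivated) + 0.31·t(Active) + 0.26·t(Casual)
Solving: t(Reactivated) = 3.9149, t(Active) = 4.1364, t(Casual) = 3.9835.
Expected months from Reactivated to Dormant: 3.9149.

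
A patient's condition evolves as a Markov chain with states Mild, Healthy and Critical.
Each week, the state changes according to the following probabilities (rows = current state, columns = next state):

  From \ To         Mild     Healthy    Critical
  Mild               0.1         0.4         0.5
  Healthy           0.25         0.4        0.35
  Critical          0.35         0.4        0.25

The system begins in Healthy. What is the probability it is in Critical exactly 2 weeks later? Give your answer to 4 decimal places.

Sum over the intermediate state after 1 week:
P = P(Healthy→Mild)·P(Mild→Critical) + P(Healthy→Healthy)·P(Healthy→Critical) + P(Healthy→Critical)·P(Critical→Critical)
  = 0.25×0.5 + 0.4×0.35 + 0.35×0.25
  = 0.1250 + 0.1400 + 0.0875 = 0.3525

0.3525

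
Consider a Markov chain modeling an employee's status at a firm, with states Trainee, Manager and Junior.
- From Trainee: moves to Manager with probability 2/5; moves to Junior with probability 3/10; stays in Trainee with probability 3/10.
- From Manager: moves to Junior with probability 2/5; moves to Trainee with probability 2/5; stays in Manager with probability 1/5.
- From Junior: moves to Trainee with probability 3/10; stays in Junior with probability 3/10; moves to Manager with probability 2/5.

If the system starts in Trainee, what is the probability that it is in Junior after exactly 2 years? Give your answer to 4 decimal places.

Sum over the intermediate state after 1 year:
P = P(Trainee→Trainee)·P(Trainee→Junior) + P(Trainee→Manager)·P(Manager→Junior) + P(Trainee→Junior)·P(Junior→Junior)
  = 0.3×0.3 + 0.4×0.4 + 0.3×0.3
  = 0.0900 + 0.1600 + 0.0900 = 0.3400

0.3400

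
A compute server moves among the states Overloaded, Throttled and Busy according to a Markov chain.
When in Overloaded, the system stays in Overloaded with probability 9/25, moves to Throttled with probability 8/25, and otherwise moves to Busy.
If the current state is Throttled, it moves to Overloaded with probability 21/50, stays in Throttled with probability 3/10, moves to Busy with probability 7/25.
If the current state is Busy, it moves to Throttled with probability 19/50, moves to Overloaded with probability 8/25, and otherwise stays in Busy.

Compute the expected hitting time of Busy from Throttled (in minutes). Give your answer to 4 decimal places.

3.3801

Let t(s) be the expected number of minutes to first reach Busy from state s, with t(Busy) = 0. Conditioning on the first minute:
t(Overloaded) = 1 + 0.36·t(Overloaded) + 0.32·t(Throttled)
t(Throttled) = 1 + 0.42·t(Overloaded) + 0.3·t(Throttled)
Solving: t(Overloaded) = 3.2526, t(Throttled) = 3.3801.
Expected minutes from Throttled to Busy: 3.3801.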